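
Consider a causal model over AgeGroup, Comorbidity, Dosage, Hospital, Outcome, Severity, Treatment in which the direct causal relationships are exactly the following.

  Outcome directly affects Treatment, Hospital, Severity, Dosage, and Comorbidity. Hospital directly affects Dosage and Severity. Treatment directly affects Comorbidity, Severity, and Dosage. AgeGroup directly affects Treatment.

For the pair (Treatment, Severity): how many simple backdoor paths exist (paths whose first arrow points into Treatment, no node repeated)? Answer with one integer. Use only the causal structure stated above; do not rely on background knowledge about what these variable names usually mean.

A backdoor path from Treatment to Severity is any simple undirected path whose first edge points into Treatment (i.e. leaves Treatment via a parent).
Parents of Treatment: {AgeGroup, Outcome}.
Enumerating:
  P1: Treatment <- Outcome -> Hospital -> Severity
  P2: Treatment <- Outcome -> Dosage <- Hospital -> Severity
  P3: Treatment <- Outcome -> Severity
That exhausts the simple backdoor paths. Count: 3.

3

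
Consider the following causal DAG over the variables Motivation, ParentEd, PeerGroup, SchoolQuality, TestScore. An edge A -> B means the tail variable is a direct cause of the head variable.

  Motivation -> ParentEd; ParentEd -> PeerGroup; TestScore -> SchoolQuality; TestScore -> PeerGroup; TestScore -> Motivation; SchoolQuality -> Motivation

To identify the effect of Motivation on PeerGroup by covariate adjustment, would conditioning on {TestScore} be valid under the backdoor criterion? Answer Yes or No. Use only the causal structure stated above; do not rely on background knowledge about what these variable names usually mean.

Yes

Backdoor paths from Motivation to PeerGroup (paths whose first edge points into Motivation):
  P1: Motivation <- TestScore -> PeerGroup
  P2: Motivation <- SchoolQuality <- TestScore -> PeerGroup
Condition 1 (no descendant of Motivation in the set): holds — descendants of Motivation are {ParentEd, PeerGroup}; none are in {TestScore}.
Condition 2 (every backdoor path blocked by {TestScore}):
  P1: blocked at fork node TestScore ∈ conditioning set.
  P2: blocked at fork node TestScore ∈ conditioning set.
{TestScore} satisfies the backdoor criterion.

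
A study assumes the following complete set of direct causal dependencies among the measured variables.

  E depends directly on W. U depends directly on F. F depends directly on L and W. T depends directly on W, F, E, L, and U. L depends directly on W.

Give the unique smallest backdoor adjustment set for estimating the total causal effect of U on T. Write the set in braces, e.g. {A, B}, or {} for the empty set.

{F}

Variables eligible for adjustment (non-descendants of U, excluding U and T): {E, F, L, W}.
Backdoor paths from U to T:
  P1: U <- F <- W -> L -> T
  P2: U <- F <- W -> E -> T
  P3: U <- F <- W -> T
  P4: U <- F <- L <- W -> E -> T
  P5: U <- F <- L <- W -> T
  P6: U <- F <- L -> T
  P7: U <- F -> T
The empty set is not sufficient: P1 (U <- F <- W -> L -> T) has no collider blocking it and no conditioned non-collider, so it is open.
Try {F}:
  P1: blocked at chain node F ∈ conditioning set.
  P2: blocked at chain node F ∈ conditioning set.
  P3: blocked at chain node F ∈ conditioning set.
  P4: blocked at chain node F ∈ conditioning set.
  P5: blocked at chain node F ∈ conditioning set.
  P6: blocked at chain node F ∈ conditioning set.
  P7: blocked at fork node F ∈ conditioning set.
{F} contains no descendant of U and blocks every backdoor path.
No other singleton works — e.g. {W} leaves P6 open — so {F} is the unique smallest valid adjustment set.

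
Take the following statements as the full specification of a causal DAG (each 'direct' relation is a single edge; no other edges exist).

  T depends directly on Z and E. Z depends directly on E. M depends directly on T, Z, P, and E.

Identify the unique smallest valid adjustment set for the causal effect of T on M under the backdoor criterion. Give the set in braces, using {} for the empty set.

Variables eligible for adjustment (non-descendants of T, excluding T and M): {E, P, Z}.
Backdoor paths from T to M:
  P1: T <- E -> Z -> M
  P2: T <- E -> M
  P3: T <- Z <- E -> M
  P4: T <- Z -> M
The empty set is not sufficient: P1 (T <- E -> Z -> M) has no collider blocking it and no conditioned non-collider, so it is open.
Try {E, Z}:
  P1: blocked at fork node E ∈ conditioning set.
  P2: blocked at fork node E ∈ conditioning set.
  P3: blocked at chain node Z ∈ conditioning set.
  P4: blocked at fork node Z ∈ conditioning set.
{E, Z} contains no descendant of T and blocks every backdoor path.
Every element of {E, Z} is needed (dropping E leaves P2 open; dropping Z leaves P4 open), so no proper subset is valid.
Among all size-2 subsets of the eligible variables, only {E, Z} blocks every backdoor path, so it is the unique smallest valid adjustment set.

{E, Z}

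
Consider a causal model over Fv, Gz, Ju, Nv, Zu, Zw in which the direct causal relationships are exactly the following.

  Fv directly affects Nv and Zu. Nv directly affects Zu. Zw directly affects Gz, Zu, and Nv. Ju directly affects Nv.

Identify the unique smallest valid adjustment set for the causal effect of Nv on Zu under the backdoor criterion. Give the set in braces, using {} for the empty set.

Variables eligible for adjustment (non-descendants of Nv, excluding Nv and Zu): {Fv, Gz, Ju, Zw}.
Backdoor paths from Nv to Zu:
  P1: Nv <- Zw -> Zu
  P2: Nv <- Fv -> Zu
The empty set is not sufficient: P1 (Nv <- Zw -> Zu) has no collider blocking it and no conditioned non-collider, so it is open.
Try {Fv, Zw}:
  P1: blocked at fork node Zw ∈ conditioning set.
  P2: blocked at fork node Fv ∈ conditioning set.
{Fv, Zw} contains no descendant of Nv and blocks every backdoor path.
Every element of {Fv, Zw} is needed (dropping Fv leaves P2 open; dropping Zw leaves P1 open), so no proper subset is valid.
Among all size-2 subsets of the eligible variables, only {Fv, Zw} blocks every backdoor path, so it is the unique smallest valid adjustment set.

{Fv, Zw}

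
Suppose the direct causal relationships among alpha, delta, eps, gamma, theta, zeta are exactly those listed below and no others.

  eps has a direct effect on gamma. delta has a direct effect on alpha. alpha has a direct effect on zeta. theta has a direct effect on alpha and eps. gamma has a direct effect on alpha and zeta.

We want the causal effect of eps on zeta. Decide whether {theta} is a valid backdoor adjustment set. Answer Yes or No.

Backdoor paths from eps to zeta (paths whose first edge points into eps):
  P1: eps <- theta -> alpha <- gamma -> zeta
  P2: eps <- theta -> alpha -> zeta
Condition 1 (no descendant of eps in the set): holds — descendants of eps are {alpha, gamma, zeta}; none are in {theta}.
Condition 2 (every backdoor path blocked by {theta}):
  P1: blocked at fork node theta ∈ conditioning set.
  P2: blocked at fork node theta ∈ conditioning set.
{theta} satisfies the backdoor criterion.

Yes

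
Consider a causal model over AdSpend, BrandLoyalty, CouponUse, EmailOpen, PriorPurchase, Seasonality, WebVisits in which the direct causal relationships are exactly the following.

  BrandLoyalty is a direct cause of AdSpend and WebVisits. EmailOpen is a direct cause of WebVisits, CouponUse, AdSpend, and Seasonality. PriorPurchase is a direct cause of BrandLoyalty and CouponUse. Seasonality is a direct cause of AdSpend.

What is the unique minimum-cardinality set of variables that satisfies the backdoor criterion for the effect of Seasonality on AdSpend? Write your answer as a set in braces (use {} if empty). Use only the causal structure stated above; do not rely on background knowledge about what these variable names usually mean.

Variables eligible for adjustment (non-descendants of Seasonality, excluding Seasonality and AdSpend): {BrandLoyalty, CouponUse, EmailOpen, PriorPurchase, WebVisits}.
Backdoor paths from Seasonality to AdSpend:
  P1: Seasonality <- EmailOpen -> CouponUse <- PriorPurchase -> BrandLoyalty -> AdSpend
  P2: Seasonality <- EmailOpen -> WebVisits <- BrandLoyalty -> AdSpend
  P3: Seasonality <- EmailOpen -> AdSpend
The empty set is not sufficient: P3 (Seasonality <- EmailOpen -> AdSpend) has no collider blocking it and no conditioned non-collider, so it is open.
Try {EmailOpen}:
  P1: blocked at fork node EmailOpen ∈ conditioning set.
  P2: blocked at fork node EmailOpen ∈ conditioning set.
  P3: blocked at fork node EmailOpen ∈ conditioning set.
{EmailOpen} contains no descendant of Seasonality and blocks every backdoor path.
No other singleton works — e.g. {PriorPurchase} leaves P3 open — so {EmailOpen} is the unique smallest valid adjustment set.

{EmailOpen}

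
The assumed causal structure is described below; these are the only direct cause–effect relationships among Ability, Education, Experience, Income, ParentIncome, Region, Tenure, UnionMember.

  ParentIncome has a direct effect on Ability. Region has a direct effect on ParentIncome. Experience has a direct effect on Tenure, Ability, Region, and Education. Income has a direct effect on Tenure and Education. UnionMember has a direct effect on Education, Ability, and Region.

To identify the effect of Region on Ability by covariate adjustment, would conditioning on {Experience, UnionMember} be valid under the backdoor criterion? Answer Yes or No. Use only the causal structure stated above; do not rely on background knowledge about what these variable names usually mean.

Yes

Backdoor paths from Region to Ability (paths whose first edge points into Region):
  P1: Region <- UnionMember -> Education <- Income -> Tenure <- Experience -> Ability
  P2: Region <- UnionMember -> Education <- Experience -> Ability
  P3: Region <- UnionMember -> Ability
  P4: Region <- Experience -> Tenure <- Income -> Education <- UnionMember -> Ability
  P5: Region <- Experience -> Education <- UnionMember -> Ability
  P6: Region <- Experience -> Ability
Condition 1 (no descendant of Region in the set): holds — descendants of Region are {Ability, ParentIncome}; none are in {Experience, UnionMember}.
Condition 2 (every backdoor path blocked by {Experience, UnionMember}):
  P1: blocked at fork node UnionMember ∈ conditioning set.
  P2: blocked at fork node UnionMember ∈ conditioning set.
  P3: blocked at fork node UnionMember ∈ conditioning set.
  P4: blocked at fork node Experience ∈ conditioning set.
  P5: blocked at fork node Experience ∈ conditioning set.
  P6: blocked at fork node Experience ∈ conditioning set.
{Experience, UnionMember} satisfies the backdoor criterion.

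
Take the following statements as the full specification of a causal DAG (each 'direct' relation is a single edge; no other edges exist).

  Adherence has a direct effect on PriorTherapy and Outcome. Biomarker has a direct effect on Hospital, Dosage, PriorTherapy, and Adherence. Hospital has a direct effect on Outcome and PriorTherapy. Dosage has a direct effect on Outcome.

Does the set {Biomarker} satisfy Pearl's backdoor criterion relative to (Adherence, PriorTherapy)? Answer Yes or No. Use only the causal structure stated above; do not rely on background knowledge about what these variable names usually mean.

Yes

Backdoor paths from Adherence to PriorTherapy (paths whose first edge points into Adherence):
  P1: Adherence <- Biomarker -> Dosage -> Outcome <- Hospital -> PriorTherapy
  P2: Adherence <- Biomarker -> Hospital -> PriorTherapy
  P3: Adherence <- Biomarker -> PriorTherapy
Condition 1 (no descendant of Adherence in the set): holds — descendants of Adherence are {Outcome, PriorTherapy}; none are in {Biomarker}.
Condition 2 (every backdoor path blocked by {Biomarker}):
  P1: blocked at fork node Biomarker ∈ conditioning set.
  P2: blocked at fork node Biomarker ∈ conditioning set.
  P3: blocked at fork node Biomarker ∈ conditioning set.
{Biomarker} satisfies the backdoor criterion.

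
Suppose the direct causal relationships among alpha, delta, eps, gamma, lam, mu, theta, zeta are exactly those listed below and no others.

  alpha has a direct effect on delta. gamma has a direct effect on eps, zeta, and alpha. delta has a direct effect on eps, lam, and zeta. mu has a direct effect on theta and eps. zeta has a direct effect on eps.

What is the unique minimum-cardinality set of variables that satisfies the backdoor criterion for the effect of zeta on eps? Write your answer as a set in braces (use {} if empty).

{delta, gamma}

Variables eligible for adjustment (non-descendants of zeta, excluding zeta and eps): {alpha, delta, gamma, lam, mu, theta}.
Backdoor paths from zeta to eps:
  P1: zeta <- gamma -> alpha -> delta -> eps
  P2: zeta <- gamma -> eps
  P3: zeta <- delta <- alpha <- gamma -> eps
  P4: zeta <- delta -> eps
The empty set is not sufficient: P1 (zeta <- gamma -> alpha -> delta -> eps) has no collider blocking it and no conditioned non-collider, so it is open.
Try {delta, gamma}:
  P1: blocked at fork node gamma ∈ conditioning set.
  P2: blocked at fork node gamma ∈ conditioning set.
  P3: blocked at chain node delta ∈ conditioning set.
  P4: blocked at fork node delta ∈ conditioning set.
{delta, gamma} contains no descendant of zeta and blocks every backdoor path.
Every element of {delta, gamma} is needed (dropping delta leaves P4 open; dropping gamma leaves P2 open), so no proper subset is valid.
Among all size-2 subsets of the eligible variables, only {delta, gamma} blocks every backdoor path, so it is the unique smallest valid adjustment set.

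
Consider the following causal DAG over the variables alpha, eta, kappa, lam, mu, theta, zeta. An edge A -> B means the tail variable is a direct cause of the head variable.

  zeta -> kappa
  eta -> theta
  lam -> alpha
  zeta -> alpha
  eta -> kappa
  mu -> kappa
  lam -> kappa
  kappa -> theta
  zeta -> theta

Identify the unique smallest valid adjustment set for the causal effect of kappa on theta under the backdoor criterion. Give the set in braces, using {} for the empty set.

Variables eligible for adjustment (non-descendants of kappa, excluding kappa and theta): {alpha, eta, lam, mu, zeta}.
Backdoor paths from kappa to theta:
  P1: kappa <- eta -> theta
  P2: kappa <- lam -> alpha <- zeta -> theta
  P3: kappa <- zeta -> theta
The empty set is not sufficient: P1 (kappa <- eta -> theta) has no collider blocking it and no conditioned non-collider, so it is open.
Try {eta, zeta}:
  P1: blocked at fork node eta ∈ conditioning set.
  P2: blocked at collider alpha (neither it nor any descendant is in the conditioning set).
  P3: blocked at fork node zeta ∈ conditioning set.
{eta, zeta} contains no descendant of kappa and blocks every backdoor path.
Every element of {eta, zeta} is needed (dropping eta leaves P1 open; dropping zeta leaves P3 open), so no proper subset is valid.
Among all size-2 subsets of the eligible variables, only {eta, zeta} blocks every backdoor path, so it is the unique smallest valid adjustment set.

{eta, zeta}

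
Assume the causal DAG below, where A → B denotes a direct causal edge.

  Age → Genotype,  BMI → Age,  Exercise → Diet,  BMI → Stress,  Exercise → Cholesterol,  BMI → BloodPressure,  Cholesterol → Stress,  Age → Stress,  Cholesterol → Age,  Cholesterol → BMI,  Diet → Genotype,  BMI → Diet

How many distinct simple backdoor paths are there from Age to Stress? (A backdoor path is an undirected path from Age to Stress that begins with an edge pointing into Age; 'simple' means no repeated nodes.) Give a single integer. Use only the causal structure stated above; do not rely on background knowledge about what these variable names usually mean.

6

A backdoor path from Age to Stress is any simple undirected path whose first edge points into Age (i.e. leaves Age via a parent).
Parents of Age: {BMI, Cholesterol}.
Enumerating:
  P1: Age <- Cholesterol <- Exercise -> Diet <- BMI -> Stress
  P2: Age <- Cholesterol -> BMI -> Stress
  P3: Age <- Cholesterol -> Stress
  P4: Age <- BMI <- Cholesterol -> Stress
  P5: Age <- BMI -> Diet <- Exercise -> Cholesterol -> Stress
  P6: Age <- BMI -> Stress
That exhausts the simple backdoor paths. Count: 6.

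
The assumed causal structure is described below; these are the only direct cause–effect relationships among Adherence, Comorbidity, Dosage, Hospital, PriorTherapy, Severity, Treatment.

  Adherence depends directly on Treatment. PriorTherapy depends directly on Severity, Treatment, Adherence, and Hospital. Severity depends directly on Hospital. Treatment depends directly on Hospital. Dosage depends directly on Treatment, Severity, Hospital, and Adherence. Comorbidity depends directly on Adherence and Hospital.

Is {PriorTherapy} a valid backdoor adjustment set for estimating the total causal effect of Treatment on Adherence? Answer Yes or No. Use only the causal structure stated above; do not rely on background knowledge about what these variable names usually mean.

Backdoor paths from Treatment to Adherence (paths whose first edge points into Treatment):
  P1: Treatment <- Hospital -> Severity -> Dosage <- Adherence
  P2: Treatment <- Hospital -> Severity -> PriorTherapy <- Adherence
  P3: Treatment <- Hospital -> Dosage <- Severity -> PriorTherapy <- Adherence
  P4: Treatment <- Hospital -> Dosage <- Adherence
  P5: Treatment <- Hospital -> PriorTherapy <- Severity -> Dosage <- Adherence
  P6: Treatment <- Hospital -> PriorTherapy <- Adherence
  P7: Treatment <- Hospital -> Comorbidity <- Adherence
Condition 1 (no descendant of Treatment in the set): FAILS — PriorTherapy is a descendant of Treatment.
Condition 2 (every backdoor path blocked by {PriorTherapy}):
  P1: blocked at collider Dosage (neither it nor any descendant is in the conditioning set).
  P2: open — collider(s) PriorTherapy are conditioned on (or have a conditioned descendant) and no non-collider on the path is in the set.
  P3: blocked at collider Dosage (neither it nor any descendant is in the conditioning set).
  P4: blocked at collider Dosage (neither it nor any descendant is in the conditioning set).
  P5: blocked at collider Dosage (neither it nor any descendant is in the conditioning set).
  P6: open — collider(s) PriorTherapy are conditioned on (or have a conditioned descendant) and no non-collider on the path is in the set.
  P7: blocked at collider Comorbidity (neither it nor any descendant is in the conditioning set).
{PriorTherapy} does not satisfy the backdoor criterion.

No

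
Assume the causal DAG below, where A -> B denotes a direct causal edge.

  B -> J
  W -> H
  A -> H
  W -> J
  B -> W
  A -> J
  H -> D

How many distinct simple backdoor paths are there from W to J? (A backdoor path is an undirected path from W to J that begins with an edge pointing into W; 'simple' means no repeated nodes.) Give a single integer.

1

A backdoor path from W to J is any simple undirected path whose first edge points into W (i.e. leaves W via a parent).
Parents of W: {B}.
Enumerating:
  P1: W <- B -> J
That exhausts the simple backdoor paths. Count: 1.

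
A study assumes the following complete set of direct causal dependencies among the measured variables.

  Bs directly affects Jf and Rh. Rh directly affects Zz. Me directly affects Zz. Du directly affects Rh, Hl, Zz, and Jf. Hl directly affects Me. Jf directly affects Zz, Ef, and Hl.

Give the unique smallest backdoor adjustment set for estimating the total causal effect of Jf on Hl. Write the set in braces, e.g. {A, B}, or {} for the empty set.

Variables eligible for adjustment (non-descendants of Jf, excluding Jf and Hl): {Bs, Du, Rh}.
Backdoor paths from Jf to Hl:
  P1: Jf <- Du -> Hl
  P2: Jf <- Du -> Rh -> Zz <- Me <- Hl
  P3: Jf <- Du -> Zz <- Me <- Hl
  P4: Jf <- Bs -> Rh <- Du -> Hl
  P5: Jf <- Bs -> Rh <- Du -> Zz <- Me <- Hl
  P6: Jf <- Bs -> Rh -> Zz <- Du -> Hl
  P7: Jf <- Bs -> Rh -> Zz <- Me <- Hl
The empty set is not sufficient: P1 (Jf <- Du -> Hl) has no collider blocking it and no conditioned non-collider, so it is open.
Try {Du}:
  P1: blocked at fork node Du ∈ conditioning set.
  P2: blocked at fork node Du ∈ conditioning set.
  P3: blocked at fork node Du ∈ conditioning set.
  P4: blocked at collider Rh (neither it nor any descendant is in the conditioning set).
  P5: blocked at collider Rh (neither it nor any descendant is in the conditioning set).
  P6: blocked at collider Zz (neither it nor any descendant is in the conditioning set).
  P7: blocked at collider Zz (neither it nor any descendant is in the conditioning set).
{Du} contains no descendant of Jf and blocks every backdoor path.
No other singleton works — e.g. {Bs} leaves P1 open — so {Du} is the unique smallest valid adjustment set.

{Du}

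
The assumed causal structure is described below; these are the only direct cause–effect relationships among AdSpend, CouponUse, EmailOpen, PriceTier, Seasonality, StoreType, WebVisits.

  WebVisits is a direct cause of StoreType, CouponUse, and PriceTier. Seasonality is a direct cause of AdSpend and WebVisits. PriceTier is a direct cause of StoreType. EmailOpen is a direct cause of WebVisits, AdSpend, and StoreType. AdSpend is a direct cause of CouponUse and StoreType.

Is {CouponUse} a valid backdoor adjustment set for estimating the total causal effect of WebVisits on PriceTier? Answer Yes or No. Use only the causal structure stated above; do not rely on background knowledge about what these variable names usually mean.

No

Backdoor paths from WebVisits to PriceTier (paths whose first edge points into WebVisits):
  P1: WebVisits <- EmailOpen -> AdSpend -> StoreType <- PriceTier
  P2: WebVisits <- EmailOpen -> StoreType <- PriceTier
  P3: WebVisits <- Seasonality -> AdSpend <- EmailOpen -> StoreType <- PriceTier
  P4: WebVisits <- Seasonality -> AdSpend -> StoreType <- PriceTier
Condition 1 (no descendant of WebVisits in the set): FAILS — CouponUse is a descendant of WebVisits.
Condition 2 (every backdoor path blocked by {CouponUse}):
  P1: blocked at collider StoreType (neither it nor any descendant is in the conditioning set).
  P2: blocked at collider StoreType (neither it nor any descendant is in the conditioning set).
  P3: blocked at collider StoreType (neither it nor any descendant is in the conditioning set).
  P4: blocked at collider StoreType (neither it nor any descendant is in the conditioning set).
{CouponUse} does not satisfy the backdoor criterion.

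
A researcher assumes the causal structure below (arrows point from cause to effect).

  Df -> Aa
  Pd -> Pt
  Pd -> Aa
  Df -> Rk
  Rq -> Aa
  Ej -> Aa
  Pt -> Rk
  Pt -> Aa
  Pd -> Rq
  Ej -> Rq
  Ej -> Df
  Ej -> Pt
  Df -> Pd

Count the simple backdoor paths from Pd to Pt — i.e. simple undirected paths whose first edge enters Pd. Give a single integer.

7

A backdoor path from Pd to Pt is any simple undirected path whose first edge points into Pd (i.e. leaves Pd via a parent).
Parents of Pd: {Df}.
Enumerating:
  P1: Pd <- Df <- Ej -> Rq -> Aa <- Pt
  P2: Pd <- Df <- Ej -> Pt
  P3: Pd <- Df <- Ej -> Aa <- Pt
  P4: Pd <- Df -> Rk <- Pt
  P5: Pd <- Df -> Aa <- Ej -> Pt
  P6: Pd <- Df -> Aa <- Rq <- Ej -> Pt
  P7: Pd <- Df -> Aa <- Pt
That exhausts the simple backdoor paths. Count: 7.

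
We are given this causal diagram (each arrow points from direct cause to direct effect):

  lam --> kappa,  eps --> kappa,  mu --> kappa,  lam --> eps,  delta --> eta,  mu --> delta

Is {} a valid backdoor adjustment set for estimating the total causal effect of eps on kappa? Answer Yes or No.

No

Backdoor paths from eps to kappa (paths whose first edge points into eps):
  P1: eps <- lam -> kappa
Condition 1 (no descendant of eps in the set): holds — descendants of eps are {kappa}; none are in {}.
Condition 2 (every backdoor path blocked by {}):
  P1: open — no interior node is in the conditioning set.
{} does not satisfy the backdoor criterion.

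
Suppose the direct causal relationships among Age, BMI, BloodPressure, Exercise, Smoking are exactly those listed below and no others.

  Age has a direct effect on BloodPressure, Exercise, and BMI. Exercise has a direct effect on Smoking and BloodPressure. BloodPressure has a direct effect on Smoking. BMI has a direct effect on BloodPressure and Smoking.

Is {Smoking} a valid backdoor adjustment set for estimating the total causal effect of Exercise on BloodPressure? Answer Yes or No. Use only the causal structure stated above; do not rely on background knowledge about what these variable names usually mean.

Backdoor paths from Exercise to BloodPressure (paths whose first edge points into Exercise):
  P1: Exercise <- Age -> BMI -> BloodPressure
  P2: Exercise <- Age -> BMI -> Smoking <- BloodPressure
  P3: Exercise <- Age -> BloodPressure
Condition 1 (no descendant of Exercise in the set): FAILS — Smoking is a descendant of Exercise.
Condition 2 (every backdoor path blocked by {Smoking}):
  P1: open — no interior node is in the conditioning set.
  P2: open — collider(s) Smoking are conditioned on (or have a conditioned descendant) and no non-collider on the path is in the set.
  P3: open — no interior node is in the conditioning set.
{Smoking} does not satisfy the backdoor criterion.

No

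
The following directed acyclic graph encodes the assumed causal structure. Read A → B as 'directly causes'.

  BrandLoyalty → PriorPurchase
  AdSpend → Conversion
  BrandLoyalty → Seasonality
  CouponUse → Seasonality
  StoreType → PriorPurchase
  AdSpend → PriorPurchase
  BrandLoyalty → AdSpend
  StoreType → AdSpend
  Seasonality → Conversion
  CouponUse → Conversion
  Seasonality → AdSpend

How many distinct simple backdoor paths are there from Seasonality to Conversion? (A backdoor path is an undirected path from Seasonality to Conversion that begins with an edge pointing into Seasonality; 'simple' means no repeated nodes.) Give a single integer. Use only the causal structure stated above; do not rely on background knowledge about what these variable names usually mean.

4

A backdoor path from Seasonality to Conversion is any simple undirected path whose first edge points into Seasonality (i.e. leaves Seasonality via a parent).
Parents of Seasonality: {BrandLoyalty, CouponUse}.
Enumerating:
  P1: Seasonality <- CouponUse -> Conversion
  P2: Seasonality <- BrandLoyalty -> AdSpend -> Conversion
  P3: Seasonality <- BrandLoyalty -> PriorPurchase <- StoreType -> AdSpend -> Conversion
  P4: Seasonality <- BrandLoyalty -> PriorPurchase <- AdSpend -> Conversion
That exhausts the simple backdoor paths. Count: 4.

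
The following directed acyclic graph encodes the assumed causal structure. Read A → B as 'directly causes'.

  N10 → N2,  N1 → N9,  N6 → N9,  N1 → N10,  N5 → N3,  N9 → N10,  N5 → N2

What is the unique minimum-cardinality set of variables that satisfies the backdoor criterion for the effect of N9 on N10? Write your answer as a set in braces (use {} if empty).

{N1}

Variables eligible for adjustment (non-descendants of N9, excluding N9 and N10): {N1, N3, N5, N6}.
Backdoor paths from N9 to N10:
  P1: N9 <- N1 -> N10
The empty set is not sufficient: P1 (N9 <- N1 -> N10) has no collider blocking it and no conditioned non-collider, so it is open.
Try {N1}:
  P1: blocked at fork node N1 ∈ conditioning set.
{N1} contains no descendant of N9 and blocks every backdoor path.
No other singleton works — e.g. {N6} leaves P1 open — so {N1} is the unique smallest valid adjustment set.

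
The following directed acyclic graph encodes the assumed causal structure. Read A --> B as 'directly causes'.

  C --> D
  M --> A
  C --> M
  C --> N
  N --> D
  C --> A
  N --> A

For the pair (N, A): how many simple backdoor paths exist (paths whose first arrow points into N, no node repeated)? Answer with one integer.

A backdoor path from N to A is any simple undirected path whose first edge points into N (i.e. leaves N via a parent).
Parents of N: {C}.
Enumerating:
  P1: N <- C -> M -> A
  P2: N <- C -> A
That exhausts the simple backdoor paths. Count: 2.

2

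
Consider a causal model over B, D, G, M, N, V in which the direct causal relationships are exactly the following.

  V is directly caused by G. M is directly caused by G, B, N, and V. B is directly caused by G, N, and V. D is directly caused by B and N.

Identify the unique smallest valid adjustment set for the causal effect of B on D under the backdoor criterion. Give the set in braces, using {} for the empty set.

{N}

Variables eligible for adjustment (non-descendants of B, excluding B and D): {G, N, V}.
Backdoor paths from B to D:
  P1: B <- N -> D
  P2: B <- G -> V -> M <- N -> D
  P3: B <- G -> M <- N -> D
  P4: B <- V <- G -> M <- N -> D
  P5: B <- V -> M <- N -> D
The empty set is not sufficient: P1 (B <- N -> D) has no collider blocking it and no conditioned non-collider, so it is open.
Try {N}:
  P1: blocked at fork node N ∈ conditioning set.
  P2: blocked at collider M (neither it nor any descendant is in the conditioning set).
  P3: blocked at collider M (neither it nor any descendant is in the conditioning set).
  P4: blocked at collider M (neither it nor any descendant is in the conditioning set).
  P5: blocked at collider M (neither it nor any descendant is in the conditioning set).
{N} contains no descendant of B and blocks every backdoor path.
No other singleton works — e.g. {G} leaves P1 open — so {N} is the unique smallest valid adjustment set.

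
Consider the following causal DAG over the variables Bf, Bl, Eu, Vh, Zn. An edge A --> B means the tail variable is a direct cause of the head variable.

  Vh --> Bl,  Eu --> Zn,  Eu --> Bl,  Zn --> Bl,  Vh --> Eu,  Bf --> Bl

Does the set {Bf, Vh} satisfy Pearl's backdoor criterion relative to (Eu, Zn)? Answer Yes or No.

Backdoor paths from Eu to Zn (paths whose first edge points into Eu):
  P1: Eu <- Vh -> Bl <- Zn
Condition 1 (no descendant of Eu in the set): holds — descendants of Eu are {Bl, Zn}; none are in {Bf, Vh}.
Condition 2 (every backdoor path blocked by {Bf, Vh}):
  P1: blocked at fork node Vh ∈ conditioning set.
{Bf, Vh} satisfies the backdoor criterion.

Yes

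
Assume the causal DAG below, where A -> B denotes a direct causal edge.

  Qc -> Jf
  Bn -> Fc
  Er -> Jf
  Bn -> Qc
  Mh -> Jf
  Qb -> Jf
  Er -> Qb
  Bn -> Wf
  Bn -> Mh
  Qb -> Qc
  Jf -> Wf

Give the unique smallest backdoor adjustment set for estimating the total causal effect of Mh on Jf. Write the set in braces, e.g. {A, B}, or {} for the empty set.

Variables eligible for adjustment (non-descendants of Mh, excluding Mh and Jf): {Bn, Er, Fc, Qb, Qc}.
Backdoor paths from Mh to Jf:
  P1: Mh <- Bn -> Qc <- Qb <- Er -> Jf
  P2: Mh <- Bn -> Qc <- Qb -> Jf
  P3: Mh <- Bn -> Qc -> Jf
  P4: Mh <- Bn -> Wf <- Jf
The empty set is not sufficient: P3 (Mh <- Bn -> Qc -> Jf) has no collider blocking it and no conditioned non-collider, so it is open.
Try {Bn}:
  P1: blocked at fork node Bn ∈ conditioning set.
  P2: blocked at fork node Bn ∈ conditioning set.
  P3: blocked at fork node Bn ∈ conditioning set.
  P4: blocked at fork node Bn ∈ conditioning set.
{Bn} contains no descendant of Mh and blocks every backdoor path.
No other singleton works — e.g. {Er} leaves P3 open — so {Bn} is the unique smallest valid adjustment set.

{Bn}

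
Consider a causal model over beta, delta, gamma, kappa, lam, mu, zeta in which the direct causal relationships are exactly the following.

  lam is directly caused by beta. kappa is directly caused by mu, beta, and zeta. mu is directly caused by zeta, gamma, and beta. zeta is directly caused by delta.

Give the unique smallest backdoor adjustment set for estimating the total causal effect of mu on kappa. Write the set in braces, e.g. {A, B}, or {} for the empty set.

Variables eligible for adjustment (non-descendants of mu, excluding mu and kappa): {beta, delta, gamma, lam, zeta}.
Backdoor paths from mu to kappa:
  P1: mu <- beta -> kappa
  P2: mu <- zeta -> kappa
The empty set is not sufficient: P1 (mu <- beta -> kappa) has no collider blocking it and no conditioned non-collider, so it is open.
Try {beta, zeta}:
  P1: blocked at fork node beta ∈ conditioning set.
  P2: blocked at fork node zeta ∈ conditioning set.
{beta, zeta} contains no descendant of mu and blocks every backdoor path.
Every element of {beta, zeta} is needed (dropping beta leaves P1 open; dropping zeta leaves P2 open), so no proper subset is valid.
Among all size-2 subsets of the eligible variables, only {beta, zeta} blocks every backdoor path, so it is the unique smallest valid adjustment set.

{beta, zeta}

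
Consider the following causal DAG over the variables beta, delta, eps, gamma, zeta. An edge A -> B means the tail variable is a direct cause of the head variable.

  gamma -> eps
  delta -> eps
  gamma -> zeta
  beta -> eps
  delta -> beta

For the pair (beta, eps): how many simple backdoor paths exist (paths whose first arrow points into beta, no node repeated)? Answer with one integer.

A backdoor path from beta to eps is any simple undirected path whose first edge points into beta (i.e. leaves beta via a parent).
Parents of beta: {delta}.
Enumerating:
  P1: beta <- delta -> eps
That exhausts the simple backdoor paths. Count: 1.

1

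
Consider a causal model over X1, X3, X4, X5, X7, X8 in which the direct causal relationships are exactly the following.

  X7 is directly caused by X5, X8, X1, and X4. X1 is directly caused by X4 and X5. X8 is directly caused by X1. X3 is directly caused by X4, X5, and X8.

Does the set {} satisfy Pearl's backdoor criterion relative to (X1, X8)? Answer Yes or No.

Yes

Backdoor paths from X1 to X8 (paths whose first edge points into X1):
  P1: X1 <- X5 -> X7 <- X4 -> X3 <- X8
  P2: X1 <- X5 -> X7 <- X8
  P3: X1 <- X5 -> X3 <- X4 -> X7 <- X8
  P4: X1 <- X5 -> X3 <- X8
  P5: X1 <- X4 -> X7 <- X5 -> X3 <- X8
  P6: X1 <- X4 -> X7 <- X8
  P7: X1 <- X4 -> X3 <- X5 -> X7 <- X8
  P8: X1 <- X4 -> X3 <- X8
Condition 1 (no descendant of X1 in the set): holds — descendants of X1 are {X3, X7, X8}; none are in {}.
Condition 2 (every backdoor path blocked by {}):
  P1: blocked at collider X7 (neither it nor any descendant is in the conditioning set).
  P2: blocked at collider X7 (neither it nor any descendant is in the conditioning set).
  P3: blocked at collider X3 (neither it nor any descendant is in the conditioning set).
  P4: blocked at collider X3 (neither it nor any descendant is in the conditioning set).
  P5: blocked at collider X7 (neither it nor any descendant is in the conditioning set).
  P6: blocked at collider X7 (neither it nor any descendant is in the conditioning set).
  P7: blocked at collider X3 (neither it nor any descendant is in the conditioning set).
  P8: blocked at collider X3 (neither it nor any descendant is in the conditioning set).
{} satisfies the backdoor criterion.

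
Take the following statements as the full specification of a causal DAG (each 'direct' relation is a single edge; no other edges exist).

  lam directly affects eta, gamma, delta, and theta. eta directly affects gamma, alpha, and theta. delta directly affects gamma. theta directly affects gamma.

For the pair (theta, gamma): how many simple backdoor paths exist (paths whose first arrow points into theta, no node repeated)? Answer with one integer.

6

A backdoor path from theta to gamma is any simple undirected path whose first edge points into theta (i.e. leaves theta via a parent).
Parents of theta: {eta, lam}.
Enumerating:
  P1: theta <- lam -> eta -> gamma
  P2: theta <- lam -> delta -> gamma
  P3: theta <- lam -> gamma
  P4: theta <- eta <- lam -> delta -> gamma
  P5: theta <- eta <- lam -> gamma
  P6: theta <- eta -> gamma
That exhausts the simple backdoor paths. Count: 6.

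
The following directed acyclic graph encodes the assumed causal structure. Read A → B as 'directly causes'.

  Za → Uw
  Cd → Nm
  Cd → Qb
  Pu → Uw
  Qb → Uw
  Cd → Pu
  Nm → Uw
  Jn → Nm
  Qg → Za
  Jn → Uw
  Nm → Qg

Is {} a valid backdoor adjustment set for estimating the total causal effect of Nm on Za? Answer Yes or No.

Yes

Backdoor paths from Nm to Za (paths whose first edge points into Nm):
  P1: Nm <- Cd -> Qb -> Uw <- Za
  P2: Nm <- Cd -> Pu -> Uw <- Za
  P3: Nm <- Jn -> Uw <- Za
Condition 1 (no descendant of Nm in the set): holds — descendants of Nm are {Qg, Uw, Za}; none are in {}.
Condition 2 (every backdoor path blocked by {}):
  P1: blocked at collider Uw (neither it nor any descendant is in the conditioning set).
  P2: blocked at collider Uw (neither it nor any descendant is in the conditioning set).
  P3: blocked at collider Uw (neither it nor any descendant is in the conditioning set).
{} satisfies the backdoor criterion.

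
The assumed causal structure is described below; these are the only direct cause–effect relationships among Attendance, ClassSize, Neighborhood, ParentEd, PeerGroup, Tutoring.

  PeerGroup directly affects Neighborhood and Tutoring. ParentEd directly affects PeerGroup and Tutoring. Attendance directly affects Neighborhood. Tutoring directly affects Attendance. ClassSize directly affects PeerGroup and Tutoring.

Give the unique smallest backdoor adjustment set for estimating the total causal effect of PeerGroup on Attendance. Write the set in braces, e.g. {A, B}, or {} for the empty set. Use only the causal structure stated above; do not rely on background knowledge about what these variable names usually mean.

Variables eligible for adjustment (non-descendants of PeerGroup, excluding PeerGroup and Attendance): {ClassSize, ParentEd}.
Backdoor paths from PeerGroup to Attendance:
  P1: PeerGroup <- ParentEd -> Tutoring -> Attendance
  P2: PeerGroup <- ClassSize -> Tutoring -> Attendance
The empty set is not sufficient: P1 (PeerGroup <- ParentEd -> Tutoring -> Attendance) has no collider blocking it and no conditioned non-collider, so it is open.
Try {ClassSize, ParentEd}:
  P1: blocked at fork node ParentEd ∈ conditioning set.
  P2: blocked at fork node ClassSize ∈ conditioning set.
{ClassSize, ParentEd} contains no descendant of PeerGroup and blocks every backdoor path.
Every element of {ClassSize, ParentEd} is needed (dropping ClassSize leaves P2 open; dropping ParentEd leaves P1 open), so no proper subset is valid.
Among all size-2 subsets of the eligible variables, only {ClassSize, ParentEd} blocks every backdoor path, so it is the unique smallest valid adjustment set.

{ClassSize, ParentEd}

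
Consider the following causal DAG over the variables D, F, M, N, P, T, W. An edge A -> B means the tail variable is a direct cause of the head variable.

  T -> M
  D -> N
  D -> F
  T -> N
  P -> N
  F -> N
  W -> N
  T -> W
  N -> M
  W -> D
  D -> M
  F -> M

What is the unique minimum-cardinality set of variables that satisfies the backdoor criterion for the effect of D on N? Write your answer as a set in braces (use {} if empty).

{W}

Variables eligible for adjustment (non-descendants of D, excluding D and N): {P, T, W}.
Backdoor paths from D to N:
  P1: D <- W <- T -> N
  P2: D <- W <- T -> M <- F -> N
  P3: D <- W <- T -> M <- N
  P4: D <- W -> N
The empty set is not sufficient: P1 (D <- W <- T -> N) has no collider blocking it and no conditioned non-collider, so it is open.
Try {W}:
  P1: blocked at chain node W ∈ conditioning set.
  P2: blocked at chain node W ∈ conditioning set.
  P3: blocked at chain node W ∈ conditioning set.
  P4: blocked at fork node W ∈ conditioning set.
{W} contains no descendant of D and blocks every backdoor path.
No other singleton works — e.g. {T} leaves P4 open — so {W} is the unique smallest valid adjustment set.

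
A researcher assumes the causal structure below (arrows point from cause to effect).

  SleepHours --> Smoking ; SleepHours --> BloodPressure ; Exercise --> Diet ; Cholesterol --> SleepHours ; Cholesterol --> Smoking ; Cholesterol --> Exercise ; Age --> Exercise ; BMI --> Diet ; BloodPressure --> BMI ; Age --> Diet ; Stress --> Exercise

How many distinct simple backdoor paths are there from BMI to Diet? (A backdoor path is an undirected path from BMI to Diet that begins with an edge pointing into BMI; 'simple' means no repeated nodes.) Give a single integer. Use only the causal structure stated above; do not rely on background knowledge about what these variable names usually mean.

A backdoor path from BMI to Diet is any simple undirected path whose first edge points into BMI (i.e. leaves BMI via a parent).
Parents of BMI: {BloodPressure}.
Enumerating:
  P1: BMI <- BloodPressure <- SleepHours <- Cholesterol -> Exercise <- Age -> Diet
  P2: BMI <- BloodPressure <- SleepHours <- Cholesterol -> Exercise -> Diet
  P3: BMI <- BloodPressure <- SleepHours -> Smoking <- Cholesterol -> Exercise <- Age -> Diet
  P4: BMI <- BloodPressure <- SleepHours -> Smoking <- Cholesterol -> Exercise -> Diet
That exhausts the simple backdoor paths. Count: 4.

4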